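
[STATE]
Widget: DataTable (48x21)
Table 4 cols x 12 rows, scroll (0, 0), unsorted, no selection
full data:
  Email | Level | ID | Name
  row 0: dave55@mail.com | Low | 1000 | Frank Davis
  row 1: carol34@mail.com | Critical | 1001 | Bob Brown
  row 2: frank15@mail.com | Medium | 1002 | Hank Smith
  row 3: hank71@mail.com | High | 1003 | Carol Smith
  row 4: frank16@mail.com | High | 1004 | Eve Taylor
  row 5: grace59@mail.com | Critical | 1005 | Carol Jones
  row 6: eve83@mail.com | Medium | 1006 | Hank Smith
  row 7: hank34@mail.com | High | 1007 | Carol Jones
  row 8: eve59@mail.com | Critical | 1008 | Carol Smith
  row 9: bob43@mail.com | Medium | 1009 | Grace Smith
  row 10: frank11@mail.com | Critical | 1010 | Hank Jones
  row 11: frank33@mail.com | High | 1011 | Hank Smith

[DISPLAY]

Email           │Level   │ID  │Name             
────────────────┼────────┼────┼───────────      
dave55@mail.com │Low     │1000│Frank Davis      
carol34@mail.com│Critical│1001│Bob Brown        
frank15@mail.com│Medium  │1002│Hank Smith       
hank71@mail.com │High    │1003│Carol Smith      
frank16@mail.com│High    │1004│Eve Taylor       
grace59@mail.com│Critical│1005│Carol Jones      
eve83@mail.com  │Medium  │1006│Hank Smith       
hank34@mail.com │High    │1007│Carol Jones      
eve59@mail.com  │Critical│1008│Carol Smith      
bob43@mail.com  │Medium  │1009│Grace Smith      
frank11@mail.com│Critical│1010│Hank Jones       
frank33@mail.com│High    │1011│Hank Smith       
                                                
                                                
                                                
                                                
                                                
                                                
                                                


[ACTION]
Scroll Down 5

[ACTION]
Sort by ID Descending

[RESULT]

Email           │Level   │ID ▼│Name             
────────────────┼────────┼────┼───────────      
frank33@mail.com│High    │1011│Hank Smith       
frank11@mail.com│Critical│1010│Hank Jones       
bob43@mail.com  │Medium  │1009│Grace Smith      
eve59@mail.com  │Critical│1008│Carol Smith      
hank34@mail.com │High    │1007│Carol Jones      
eve83@mail.com  │Medium  │1006│Hank Smith       
grace59@mail.com│Critical│1005│Carol Jones      
frank16@mail.com│High    │1004│Eve Taylor       
hank71@mail.com │High    │1003│Carol Smith      
frank15@mail.com│Medium  │1002│Hank Smith       
carol34@mail.com│Critical│1001│Bob Brown        
dave55@mail.com │Low     │1000│Frank Davis      
                                                
                                                
                                                
                                                
                                                
                                                
                                                


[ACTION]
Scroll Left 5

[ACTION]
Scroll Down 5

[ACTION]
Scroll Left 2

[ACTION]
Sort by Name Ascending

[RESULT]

Email           │Level   │ID  │Name      ▲      
────────────────┼────────┼────┼───────────      
carol34@mail.com│Critical│1001│Bob Brown        
hank34@mail.com │High    │1007│Carol Jones      
grace59@mail.com│Critical│1005│Carol Jones      
eve59@mail.com  │Critical│1008│Carol Smith      
hank71@mail.com │High    │1003│Carol Smith      
frank16@mail.com│High    │1004│Eve Taylor       
dave55@mail.com │Low     │1000│Frank Davis      
bob43@mail.com  │Medium  │1009│Grace Smith      
frank11@mail.com│Critical│1010│Hank Jones       
frank33@mail.com│High    │1011│Hank Smith       
eve83@mail.com  │Medium  │1006│Hank Smith       
frank15@mail.com│Medium  │1002│Hank Smith       
                                                
                                                
                                                
                                                
                                                
                                                
                                                


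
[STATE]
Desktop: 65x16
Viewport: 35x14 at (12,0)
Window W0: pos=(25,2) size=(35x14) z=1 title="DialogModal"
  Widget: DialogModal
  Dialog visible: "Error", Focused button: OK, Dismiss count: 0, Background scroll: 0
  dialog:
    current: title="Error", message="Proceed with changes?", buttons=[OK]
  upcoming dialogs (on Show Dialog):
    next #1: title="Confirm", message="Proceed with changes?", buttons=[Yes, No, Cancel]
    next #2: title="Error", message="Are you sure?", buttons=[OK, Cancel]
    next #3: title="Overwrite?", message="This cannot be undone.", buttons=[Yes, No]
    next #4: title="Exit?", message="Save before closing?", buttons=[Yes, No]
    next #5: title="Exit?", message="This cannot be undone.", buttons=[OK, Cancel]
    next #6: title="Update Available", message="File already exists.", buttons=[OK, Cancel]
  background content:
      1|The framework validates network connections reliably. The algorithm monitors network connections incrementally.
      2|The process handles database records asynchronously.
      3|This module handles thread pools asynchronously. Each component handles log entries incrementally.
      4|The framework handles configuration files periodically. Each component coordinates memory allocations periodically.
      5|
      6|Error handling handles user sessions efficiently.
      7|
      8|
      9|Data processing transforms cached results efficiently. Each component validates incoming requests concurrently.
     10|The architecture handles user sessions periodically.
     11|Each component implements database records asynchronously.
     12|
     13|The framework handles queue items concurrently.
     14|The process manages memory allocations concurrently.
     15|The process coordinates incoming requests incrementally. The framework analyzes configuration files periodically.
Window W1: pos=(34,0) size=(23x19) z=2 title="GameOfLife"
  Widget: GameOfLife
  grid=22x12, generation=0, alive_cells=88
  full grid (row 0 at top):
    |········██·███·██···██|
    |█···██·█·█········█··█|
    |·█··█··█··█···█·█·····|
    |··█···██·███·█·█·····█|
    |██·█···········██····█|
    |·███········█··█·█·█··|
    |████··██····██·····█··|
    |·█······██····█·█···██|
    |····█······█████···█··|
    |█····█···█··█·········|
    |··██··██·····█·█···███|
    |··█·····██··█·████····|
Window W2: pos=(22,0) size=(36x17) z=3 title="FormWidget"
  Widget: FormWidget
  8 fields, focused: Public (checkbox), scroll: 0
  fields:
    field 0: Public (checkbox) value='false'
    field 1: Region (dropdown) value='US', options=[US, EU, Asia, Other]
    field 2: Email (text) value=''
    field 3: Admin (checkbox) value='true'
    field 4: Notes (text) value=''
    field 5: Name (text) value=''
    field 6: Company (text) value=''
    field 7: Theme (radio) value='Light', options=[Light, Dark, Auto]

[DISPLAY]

          ┏━━━━━━━━━━━━━━━━━━━━━━━━
          ┃ FormWidget             
          ┠────────────────────────
          ┃> Public:     [ ]       
          ┃  Region:     [US       
          ┃  Email:      [         
          ┃  Admin:      [x]       
          ┃  Notes:      [         
          ┃  Name:       [         
          ┃  Company:    [         
          ┃  Theme:      (●) Light 
          ┃                        
          ┃                        
          ┃                        


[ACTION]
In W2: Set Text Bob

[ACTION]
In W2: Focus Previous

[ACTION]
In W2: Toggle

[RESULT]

          ┏━━━━━━━━━━━━━━━━━━━━━━━━
          ┃ FormWidget             
          ┠────────────────────────
          ┃  Public:     [ ]       
          ┃  Region:     [US       
          ┃  Email:      [         
          ┃  Admin:      [x]       
          ┃  Notes:      [         
          ┃  Name:       [         
          ┃  Company:    [         
          ┃> Theme:      (●) Light 
          ┃                        
          ┃                        
          ┃                        


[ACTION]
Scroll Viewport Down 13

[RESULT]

          ┠────────────────────────
          ┃  Public:     [ ]       
          ┃  Region:     [US       
          ┃  Email:      [         
          ┃  Admin:      [x]       
          ┃  Notes:      [         
          ┃  Name:       [         
          ┃  Company:    [         
          ┃> Theme:      (●) Light 
          ┃                        
          ┃                        
          ┃                        
          ┃                        
          ┃                        


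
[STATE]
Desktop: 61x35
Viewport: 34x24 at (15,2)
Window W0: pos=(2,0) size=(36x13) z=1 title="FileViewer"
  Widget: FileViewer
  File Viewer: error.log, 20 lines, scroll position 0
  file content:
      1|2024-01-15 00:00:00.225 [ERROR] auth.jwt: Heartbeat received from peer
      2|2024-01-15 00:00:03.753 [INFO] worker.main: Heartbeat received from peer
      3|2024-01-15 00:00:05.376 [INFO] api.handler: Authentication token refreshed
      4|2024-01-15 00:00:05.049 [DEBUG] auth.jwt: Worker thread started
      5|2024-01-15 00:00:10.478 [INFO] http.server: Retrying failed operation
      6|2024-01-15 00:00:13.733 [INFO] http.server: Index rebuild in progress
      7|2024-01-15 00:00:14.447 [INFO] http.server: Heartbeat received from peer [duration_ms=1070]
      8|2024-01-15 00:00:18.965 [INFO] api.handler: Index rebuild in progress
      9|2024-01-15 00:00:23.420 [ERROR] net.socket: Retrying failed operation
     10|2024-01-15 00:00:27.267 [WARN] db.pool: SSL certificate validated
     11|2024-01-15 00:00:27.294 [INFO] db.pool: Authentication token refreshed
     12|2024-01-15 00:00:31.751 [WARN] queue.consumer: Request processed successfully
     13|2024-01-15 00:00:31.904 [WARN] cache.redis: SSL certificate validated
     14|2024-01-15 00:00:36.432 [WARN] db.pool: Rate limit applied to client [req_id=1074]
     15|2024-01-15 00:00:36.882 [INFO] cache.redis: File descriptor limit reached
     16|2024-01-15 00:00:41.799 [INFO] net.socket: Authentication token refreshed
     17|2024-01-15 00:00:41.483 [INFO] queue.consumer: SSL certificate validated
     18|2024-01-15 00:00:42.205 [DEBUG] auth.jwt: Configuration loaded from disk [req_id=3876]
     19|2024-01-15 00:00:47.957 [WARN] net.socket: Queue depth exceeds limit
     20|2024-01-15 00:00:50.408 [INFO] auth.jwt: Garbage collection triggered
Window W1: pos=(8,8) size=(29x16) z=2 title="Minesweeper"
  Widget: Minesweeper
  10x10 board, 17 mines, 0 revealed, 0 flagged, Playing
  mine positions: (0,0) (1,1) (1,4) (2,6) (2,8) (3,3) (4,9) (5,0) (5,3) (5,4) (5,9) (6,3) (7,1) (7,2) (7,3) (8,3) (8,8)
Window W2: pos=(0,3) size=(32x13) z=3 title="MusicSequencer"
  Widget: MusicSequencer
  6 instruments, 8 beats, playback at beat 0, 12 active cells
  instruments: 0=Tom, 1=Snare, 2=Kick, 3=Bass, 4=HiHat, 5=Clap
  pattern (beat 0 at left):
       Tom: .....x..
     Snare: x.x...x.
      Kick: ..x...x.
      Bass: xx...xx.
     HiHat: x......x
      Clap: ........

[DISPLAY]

──────────────────────┨           
━━━━━━━━━━━━━━━━┓R] a▲┃           
r               ┃] wo█┃           
────────────────┨] ap░┃           
                ┃G] a░┃           
                ┃] ht░┃           
                ┃━━━━┓┃           
                ┃    ┃┃           
                ┃────┨┃           
                ┃    ┃┃           
                ┃    ┃┛           
                ┃    ┃            
                ┃    ┃            
━━━━━━━━━━━━━━━━┛    ┃            
■■■■                 ┃            
■■■■                 ┃            
■■■■                 ┃            
■■■■                 ┃            
■■■■                 ┃            
                     ┃            
                     ┃            
━━━━━━━━━━━━━━━━━━━━━┛            
                                  
                                  


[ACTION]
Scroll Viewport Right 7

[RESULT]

───────────────┨                  
━━━━━━━━━┓R] a▲┃                  
         ┃] wo█┃                  
─────────┨] ap░┃                  
         ┃G] a░┃                  
         ┃] ht░┃                  
         ┃━━━━┓┃                  
         ┃    ┃┃                  
         ┃────┨┃                  
         ┃    ┃┃                  
         ┃    ┃┛                  
         ┃    ┃                   
         ┃    ┃                   
━━━━━━━━━┛    ┃                   
              ┃                   
              ┃                   
              ┃                   
              ┃                   
              ┃                   
              ┃                   
              ┃                   
━━━━━━━━━━━━━━┛                   
                                  
                                  


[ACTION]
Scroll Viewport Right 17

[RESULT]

──────────┨                       
━━━━┓R] a▲┃                       
    ┃] wo█┃                       
────┨] ap░┃                       
    ┃G] a░┃                       
    ┃] ht░┃                       
    ┃━━━━┓┃                       
    ┃    ┃┃                       
    ┃────┨┃                       
    ┃    ┃┃                       
    ┃    ┃┛                       
    ┃    ┃                        
    ┃    ┃                        
━━━━┛    ┃                        
         ┃                        
         ┃                        
         ┃                        
         ┃                        
         ┃                        
         ┃                        
         ┃                        
━━━━━━━━━┛                        
                                  
                                  


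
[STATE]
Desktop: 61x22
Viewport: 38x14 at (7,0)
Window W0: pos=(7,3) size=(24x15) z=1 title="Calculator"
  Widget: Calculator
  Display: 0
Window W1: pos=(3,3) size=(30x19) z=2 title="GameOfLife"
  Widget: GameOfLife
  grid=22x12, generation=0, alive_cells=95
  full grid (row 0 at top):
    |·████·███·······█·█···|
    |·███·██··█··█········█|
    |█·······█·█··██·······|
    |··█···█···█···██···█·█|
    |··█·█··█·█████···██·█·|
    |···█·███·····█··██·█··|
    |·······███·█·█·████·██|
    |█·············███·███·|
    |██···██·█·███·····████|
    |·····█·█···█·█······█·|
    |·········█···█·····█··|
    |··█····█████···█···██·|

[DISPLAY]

                                      
                                      
                                      
━━━━━━━━━━━━━━━━━━━━━━━━━┓            
meOfLife                 ┃            
─────────────────────────┨            
: 0                      ┃            
██·███·······█·█···      ┃            
█·██··█··█········█      ┃            
·····█·█··██·······      ┃            
···█···█···██···█·█      ┃            
·█··█·█████···██·█·      ┃            
█·███·····█··██·█··      ┃            
····███·█·█·████·██      ┃            


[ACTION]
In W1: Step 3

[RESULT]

                                      
                                      
                                      
━━━━━━━━━━━━━━━━━━━━━━━━━┓            
meOfLife                 ┃            
─────────────────────────┨            
: 3                      ┃            
····███············      ┃            
···██··█·███·······      ┃            
·█····██·██·····███      ┃            
█·█··█······██·····      ┃            
····█·████·████····      ┃            
█····███··█·····███      ┃            
█···█··············      ┃            


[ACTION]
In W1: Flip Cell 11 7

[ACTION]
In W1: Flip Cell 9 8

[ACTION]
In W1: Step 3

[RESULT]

                                      
                                      
                                      
━━━━━━━━━━━━━━━━━━━━━━━━━┓            
meOfLife                 ┃            
─────────────────────────┨            
: 6                      ┃            
······█···█········      ┃            
·······███·█·····█·      ┃            
█·····██··███···█·█      ┃            
█·····███··········      ┃            
█··█·██·······█····      ┃            
█··█·█···█···█·██·█      ┃            
·█·█·······█·····█·      ┃            


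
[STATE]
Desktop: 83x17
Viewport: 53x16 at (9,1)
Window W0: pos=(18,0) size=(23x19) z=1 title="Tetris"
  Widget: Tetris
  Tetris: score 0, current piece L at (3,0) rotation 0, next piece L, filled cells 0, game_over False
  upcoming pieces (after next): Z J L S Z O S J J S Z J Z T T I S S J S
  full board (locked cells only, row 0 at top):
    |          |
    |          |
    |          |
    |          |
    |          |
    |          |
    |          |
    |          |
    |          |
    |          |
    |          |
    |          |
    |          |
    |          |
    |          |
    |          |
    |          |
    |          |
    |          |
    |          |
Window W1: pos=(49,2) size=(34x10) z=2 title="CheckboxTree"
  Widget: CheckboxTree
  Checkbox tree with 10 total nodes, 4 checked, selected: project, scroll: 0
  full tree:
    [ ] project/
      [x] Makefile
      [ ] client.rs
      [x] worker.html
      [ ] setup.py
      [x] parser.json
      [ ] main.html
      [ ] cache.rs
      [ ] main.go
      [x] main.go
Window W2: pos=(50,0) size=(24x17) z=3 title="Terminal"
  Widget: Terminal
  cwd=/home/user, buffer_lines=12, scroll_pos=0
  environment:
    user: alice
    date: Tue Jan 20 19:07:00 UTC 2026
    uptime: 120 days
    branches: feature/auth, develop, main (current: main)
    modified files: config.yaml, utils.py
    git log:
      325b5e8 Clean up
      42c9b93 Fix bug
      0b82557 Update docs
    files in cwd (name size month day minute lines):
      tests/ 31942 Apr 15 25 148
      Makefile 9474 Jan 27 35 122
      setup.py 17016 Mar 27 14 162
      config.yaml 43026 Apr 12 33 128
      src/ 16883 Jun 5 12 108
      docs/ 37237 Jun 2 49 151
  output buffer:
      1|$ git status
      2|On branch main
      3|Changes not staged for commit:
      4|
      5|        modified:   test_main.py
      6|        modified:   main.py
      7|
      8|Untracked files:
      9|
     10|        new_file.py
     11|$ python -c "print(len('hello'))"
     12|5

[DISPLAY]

         ┃ Tetris              ┃         ┃ Terminal  
         ┠─────────────────────┨        ┏┠───────────
         ┃          │Next:     ┃        ┃┃$ git statu
         ┃          │  ▒       ┃        ┠┃On branch m
         ┃          │▒▒▒       ┃        ┃┃Changes not
         ┃          │          ┃        ┃┃           
         ┃          │          ┃        ┃┃        mod
         ┃          │          ┃        ┃┃        mod
         ┃          │Score:    ┃        ┃┃           
         ┃          │0         ┃        ┃┃Untracked f
         ┃          │          ┃        ┗┃           
         ┃          │          ┃         ┃        new
         ┃          │          ┃         ┃$ python -c
         ┃          │          ┃         ┃5          
         ┃          │          ┃         ┃$ █        
         ┃          │          ┃         ┗━━━━━━━━━━━


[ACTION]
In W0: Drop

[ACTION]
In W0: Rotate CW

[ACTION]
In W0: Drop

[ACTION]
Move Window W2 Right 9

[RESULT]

         ┃ Tetris              ┃                  ┃ T
         ┠─────────────────────┨        ┏━━━━━━━━━┠──
         ┃          │Next:     ┃        ┃ Checkbox┃$ 
         ┃          │  ▒       ┃        ┠─────────┃On
         ┃          │▒▒▒       ┃        ┃>[-] proj┃Ch
         ┃          │          ┃        ┃   [x] Ma┃  
         ┃          │          ┃        ┃   [ ] cl┃  
         ┃          │          ┃        ┃   [x] wo┃  
         ┃          │Score:    ┃        ┃   [ ] se┃  
         ┃          │0         ┃        ┃   [x] pa┃Un
         ┃          │          ┃        ┗━━━━━━━━━┃  
         ┃          │          ┃                  ┃  
         ┃          │          ┃                  ┃$ 
         ┃          │          ┃                  ┃5 
         ┃          │          ┃                  ┃$ 
         ┃          │          ┃                  ┗━━


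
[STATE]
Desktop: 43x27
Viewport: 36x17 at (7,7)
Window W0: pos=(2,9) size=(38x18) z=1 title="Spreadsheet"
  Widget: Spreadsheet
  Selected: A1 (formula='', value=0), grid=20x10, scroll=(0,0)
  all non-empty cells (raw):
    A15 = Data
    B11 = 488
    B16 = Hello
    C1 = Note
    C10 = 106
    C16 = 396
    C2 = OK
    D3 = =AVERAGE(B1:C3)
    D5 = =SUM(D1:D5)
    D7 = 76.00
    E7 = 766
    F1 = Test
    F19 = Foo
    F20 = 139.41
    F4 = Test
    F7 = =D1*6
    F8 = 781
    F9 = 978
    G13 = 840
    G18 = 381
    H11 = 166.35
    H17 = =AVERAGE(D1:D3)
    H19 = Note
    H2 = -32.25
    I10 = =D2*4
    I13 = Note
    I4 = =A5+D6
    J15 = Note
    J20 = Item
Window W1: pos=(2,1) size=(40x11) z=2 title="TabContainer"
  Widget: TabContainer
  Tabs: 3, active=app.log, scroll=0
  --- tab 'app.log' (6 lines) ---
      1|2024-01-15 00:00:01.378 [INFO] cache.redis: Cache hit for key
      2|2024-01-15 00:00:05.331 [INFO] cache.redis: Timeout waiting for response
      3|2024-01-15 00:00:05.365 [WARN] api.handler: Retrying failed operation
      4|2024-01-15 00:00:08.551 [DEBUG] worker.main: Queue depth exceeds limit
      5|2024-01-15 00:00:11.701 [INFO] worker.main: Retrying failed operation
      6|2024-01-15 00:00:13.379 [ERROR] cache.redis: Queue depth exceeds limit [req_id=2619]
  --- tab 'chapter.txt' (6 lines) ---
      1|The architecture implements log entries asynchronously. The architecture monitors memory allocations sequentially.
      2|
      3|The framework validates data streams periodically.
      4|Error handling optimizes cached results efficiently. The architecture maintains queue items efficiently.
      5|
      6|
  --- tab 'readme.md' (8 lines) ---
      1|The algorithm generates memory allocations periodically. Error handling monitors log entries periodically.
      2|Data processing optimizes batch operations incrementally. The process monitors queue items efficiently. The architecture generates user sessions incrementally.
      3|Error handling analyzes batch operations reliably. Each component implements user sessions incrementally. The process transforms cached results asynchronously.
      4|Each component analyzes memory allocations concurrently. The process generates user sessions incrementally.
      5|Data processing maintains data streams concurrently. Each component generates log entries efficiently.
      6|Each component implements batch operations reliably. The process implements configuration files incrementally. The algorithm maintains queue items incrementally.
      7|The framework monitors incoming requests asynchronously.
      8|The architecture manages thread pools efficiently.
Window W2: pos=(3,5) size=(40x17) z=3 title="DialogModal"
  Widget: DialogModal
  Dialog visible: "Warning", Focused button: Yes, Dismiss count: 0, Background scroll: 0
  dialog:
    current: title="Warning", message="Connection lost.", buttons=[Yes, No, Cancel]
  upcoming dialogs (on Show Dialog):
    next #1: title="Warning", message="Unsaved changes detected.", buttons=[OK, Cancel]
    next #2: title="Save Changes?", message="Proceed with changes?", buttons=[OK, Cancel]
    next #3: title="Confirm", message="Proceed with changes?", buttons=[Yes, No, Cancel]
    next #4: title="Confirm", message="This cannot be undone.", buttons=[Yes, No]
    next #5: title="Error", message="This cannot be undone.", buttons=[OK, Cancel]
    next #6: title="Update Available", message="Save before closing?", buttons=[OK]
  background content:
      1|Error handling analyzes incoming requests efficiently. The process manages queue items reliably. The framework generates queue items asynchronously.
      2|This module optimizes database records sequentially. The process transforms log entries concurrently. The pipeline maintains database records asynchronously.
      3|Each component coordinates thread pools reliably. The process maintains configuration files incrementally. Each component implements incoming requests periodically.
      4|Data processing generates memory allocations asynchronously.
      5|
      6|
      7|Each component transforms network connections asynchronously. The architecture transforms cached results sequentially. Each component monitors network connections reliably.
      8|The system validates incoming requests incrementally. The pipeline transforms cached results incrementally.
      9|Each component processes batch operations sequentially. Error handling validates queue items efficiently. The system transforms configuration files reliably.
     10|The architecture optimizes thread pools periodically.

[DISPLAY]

───────────────────────────────────┨
or handling analyzes incoming reque┃
s module optimizes database records┃
h component coordinates thread pool┃
a processing generates memory alloc┃
    ┌─────────────────────┐        ┃
    │       Warning       │        ┃
h co│   Connection lost.  │ork conn┃
 sys│ [Yes]  No   Cancel  │requests┃
h co└─────────────────────┘ operati┃
 architecture optimizes thread pool┃
                                   ┃
                                   ┃
                                   ┃
━━━━━━━━━━━━━━━━━━━━━━━━━━━━━━━━━━━┛
       0       0       0       0┃   
       0       0       0       0┃   


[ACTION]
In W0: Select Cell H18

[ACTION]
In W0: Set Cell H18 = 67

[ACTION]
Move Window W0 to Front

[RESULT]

───────────────────────────────────┨
or handling analyzes incoming reque┃
━━━━━━━━━━━━━━━━━━━━━━━━━━━━━━━━┓ds┃
eadsheet                        ┃ol┃
────────────────────────────────┨oc┃
 67                             ┃  ┃
   A       B       C       D    ┃  ┃
--------------------------------┃nn┃
       0       0Note           0┃ts┃
       0       0OK             0┃ti┃
       0       0       0       0┃ol┃
       0       0       0       0┃  ┃
       0       0       0#CIRC!  ┃  ┃
       0       0       0       0┃  ┃
       0       0       0      76┃━━┛
       0       0       0       0┃   
       0       0       0       0┃   


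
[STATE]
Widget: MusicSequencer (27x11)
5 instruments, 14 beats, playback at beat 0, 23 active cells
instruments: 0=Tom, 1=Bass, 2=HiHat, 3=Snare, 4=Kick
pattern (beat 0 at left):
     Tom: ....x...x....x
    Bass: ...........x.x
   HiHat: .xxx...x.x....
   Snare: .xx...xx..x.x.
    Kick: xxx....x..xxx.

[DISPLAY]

      ▼1234567890123       
   Tom····█···█····█       
  Bass···········█·█       
 HiHat·███···█·█····       
 Snare·██···██··█·█·       
  Kick███····█··███·       
                           
                           
                           
                           
                           


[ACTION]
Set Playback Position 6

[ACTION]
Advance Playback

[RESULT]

      0123456▼890123       
   Tom····█···█····█       
  Bass···········█·█       
 HiHat·███···█·█····       
 Snare·██···██··█·█·       
  Kick███····█··███·       
                           
                           
                           
                           
                           


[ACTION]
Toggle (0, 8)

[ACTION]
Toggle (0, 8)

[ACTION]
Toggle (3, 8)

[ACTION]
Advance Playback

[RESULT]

      01234567▼90123       
   Tom····█···█····█       
  Bass···········█·█       
 HiHat·███···█·█····       
 Snare·██···███·█·█·       
  Kick███····█··███·       
                           
                           
                           
                           
                           


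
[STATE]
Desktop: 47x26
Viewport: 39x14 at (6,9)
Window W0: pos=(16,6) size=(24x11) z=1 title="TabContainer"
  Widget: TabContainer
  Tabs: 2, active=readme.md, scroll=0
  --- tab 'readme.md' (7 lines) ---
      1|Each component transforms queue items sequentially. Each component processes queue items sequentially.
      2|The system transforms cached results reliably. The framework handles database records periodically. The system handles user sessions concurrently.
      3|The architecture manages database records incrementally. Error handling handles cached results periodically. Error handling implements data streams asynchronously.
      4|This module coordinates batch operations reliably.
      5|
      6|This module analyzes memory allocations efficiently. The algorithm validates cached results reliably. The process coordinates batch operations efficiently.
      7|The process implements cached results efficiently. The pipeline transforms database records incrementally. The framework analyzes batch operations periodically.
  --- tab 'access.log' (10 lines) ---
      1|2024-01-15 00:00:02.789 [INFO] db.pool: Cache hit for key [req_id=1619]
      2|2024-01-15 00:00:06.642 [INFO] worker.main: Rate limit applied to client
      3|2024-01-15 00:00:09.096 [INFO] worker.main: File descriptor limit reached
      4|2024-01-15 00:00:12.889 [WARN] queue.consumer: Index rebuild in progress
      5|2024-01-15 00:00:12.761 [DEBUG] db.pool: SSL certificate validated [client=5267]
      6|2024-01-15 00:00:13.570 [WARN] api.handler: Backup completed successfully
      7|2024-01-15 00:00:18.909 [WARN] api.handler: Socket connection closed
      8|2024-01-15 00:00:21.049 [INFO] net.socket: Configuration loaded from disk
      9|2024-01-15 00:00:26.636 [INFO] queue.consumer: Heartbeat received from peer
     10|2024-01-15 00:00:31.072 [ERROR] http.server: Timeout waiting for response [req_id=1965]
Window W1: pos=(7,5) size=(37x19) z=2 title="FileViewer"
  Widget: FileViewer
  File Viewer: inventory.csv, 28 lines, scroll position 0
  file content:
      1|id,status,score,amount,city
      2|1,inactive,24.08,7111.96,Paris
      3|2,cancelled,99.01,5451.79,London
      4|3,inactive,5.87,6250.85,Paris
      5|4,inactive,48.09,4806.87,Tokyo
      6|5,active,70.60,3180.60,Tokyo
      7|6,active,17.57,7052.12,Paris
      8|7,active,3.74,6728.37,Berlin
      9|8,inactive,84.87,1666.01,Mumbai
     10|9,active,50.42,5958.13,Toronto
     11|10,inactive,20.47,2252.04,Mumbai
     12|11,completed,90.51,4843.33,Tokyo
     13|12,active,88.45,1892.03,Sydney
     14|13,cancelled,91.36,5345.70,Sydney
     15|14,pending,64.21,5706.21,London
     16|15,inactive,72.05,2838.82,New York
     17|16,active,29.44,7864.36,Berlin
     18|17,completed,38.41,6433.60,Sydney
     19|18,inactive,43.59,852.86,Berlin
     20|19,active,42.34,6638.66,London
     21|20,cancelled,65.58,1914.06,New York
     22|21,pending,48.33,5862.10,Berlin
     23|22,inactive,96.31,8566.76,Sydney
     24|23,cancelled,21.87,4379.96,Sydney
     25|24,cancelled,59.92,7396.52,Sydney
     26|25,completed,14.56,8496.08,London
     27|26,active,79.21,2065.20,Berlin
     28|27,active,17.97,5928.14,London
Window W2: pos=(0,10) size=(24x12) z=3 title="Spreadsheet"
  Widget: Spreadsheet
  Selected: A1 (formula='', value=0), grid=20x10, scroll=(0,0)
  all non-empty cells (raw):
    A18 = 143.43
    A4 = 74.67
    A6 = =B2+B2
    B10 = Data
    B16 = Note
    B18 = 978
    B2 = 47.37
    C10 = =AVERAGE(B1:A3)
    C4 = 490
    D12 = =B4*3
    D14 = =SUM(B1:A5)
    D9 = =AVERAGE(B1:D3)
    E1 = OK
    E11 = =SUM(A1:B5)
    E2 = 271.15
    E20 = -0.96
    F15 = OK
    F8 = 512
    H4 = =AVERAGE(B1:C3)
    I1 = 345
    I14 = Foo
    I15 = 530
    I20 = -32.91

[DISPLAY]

 ┃1,inactive,24.08,7111.96,Paris    █┃ 
━━━━━━━━━━━━━━━━━┓1,5451.79,London  ░┃ 
adsheet          ┃6250.85,Paris     ░┃ 
─────────────────┨,4806.87,Tokyo    ░┃ 
                 ┃180.60,Tokyo      ░┃ 
  A       B      ┃052.12,Paris      ░┃ 
-----------------┃28.37,Berlin      ░┃ 
    [0]       0  ┃,1666.01,Mumbai   ░┃ 
      0   47.37  ┃958.13,Toronto    ░┃ 
      0       0  ┃7,2252.04,Mumbai  ░┃ 
  74.67       0  ┃51,4843.33,Tokyo  ░┃ 
      0       0  ┃1892.03,Sydney    ░┃ 
━━━━━━━━━━━━━━━━━┛36,5345.70,Sydney ░┃ 
 ┃14,pending,64.21,5706.21,London   ▼┃ 


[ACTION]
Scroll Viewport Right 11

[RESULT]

1,inactive,24.08,7111.96,Paris    █┃   
━━━━━━━━━━━━━━━┓1,5451.79,London  ░┃   
sheet          ┃6250.85,Paris     ░┃   
───────────────┨,4806.87,Tokyo    ░┃   
               ┃180.60,Tokyo      ░┃   
A       B      ┃052.12,Paris      ░┃   
---------------┃28.37,Berlin      ░┃   
  [0]       0  ┃,1666.01,Mumbai   ░┃   
    0   47.37  ┃958.13,Toronto    ░┃   
    0       0  ┃7,2252.04,Mumbai  ░┃   
74.67       0  ┃51,4843.33,Tokyo  ░┃   
    0       0  ┃1892.03,Sydney    ░┃   
━━━━━━━━━━━━━━━┛36,5345.70,Sydney ░┃   
14,pending,64.21,5706.21,London   ▼┃   


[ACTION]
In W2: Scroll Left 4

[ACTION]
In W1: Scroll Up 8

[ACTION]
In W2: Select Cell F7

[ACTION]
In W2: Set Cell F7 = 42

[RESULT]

1,inactive,24.08,7111.96,Paris    █┃   
━━━━━━━━━━━━━━━┓1,5451.79,London  ░┃   
sheet          ┃6250.85,Paris     ░┃   
───────────────┨,4806.87,Tokyo    ░┃   
               ┃180.60,Tokyo      ░┃   
A       B      ┃052.12,Paris      ░┃   
---------------┃28.37,Berlin      ░┃   
    0       0  ┃,1666.01,Mumbai   ░┃   
    0   47.37  ┃958.13,Toronto    ░┃   
    0       0  ┃7,2252.04,Mumbai  ░┃   
74.67       0  ┃51,4843.33,Tokyo  ░┃   
    0       0  ┃1892.03,Sydney    ░┃   
━━━━━━━━━━━━━━━┛36,5345.70,Sydney ░┃   
14,pending,64.21,5706.21,London   ▼┃   


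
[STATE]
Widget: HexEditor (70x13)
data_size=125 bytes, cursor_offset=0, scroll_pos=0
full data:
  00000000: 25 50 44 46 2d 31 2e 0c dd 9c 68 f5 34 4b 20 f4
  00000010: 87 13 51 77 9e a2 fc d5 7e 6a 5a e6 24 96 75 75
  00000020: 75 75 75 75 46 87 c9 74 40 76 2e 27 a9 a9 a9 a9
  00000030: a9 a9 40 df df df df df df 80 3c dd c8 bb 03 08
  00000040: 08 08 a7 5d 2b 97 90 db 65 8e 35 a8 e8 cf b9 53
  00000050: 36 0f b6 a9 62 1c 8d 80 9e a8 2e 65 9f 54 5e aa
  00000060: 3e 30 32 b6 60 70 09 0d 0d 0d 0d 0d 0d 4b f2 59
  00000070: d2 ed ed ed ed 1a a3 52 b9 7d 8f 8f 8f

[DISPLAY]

00000000  25 50 44 46 2d 31 2e 0c  dd 9c 68 f5 34 4b 20 f4  |%PDF-1...
00000010  87 13 51 77 9e a2 fc d5  7e 6a 5a e6 24 96 75 75  |..Qw....~
00000020  75 75 75 75 46 87 c9 74  40 76 2e 27 a9 a9 a9 a9  |uuuuF..t@
00000030  a9 a9 40 df df df df df  df 80 3c dd c8 bb 03 08  |..@......
00000040  08 08 a7 5d 2b 97 90 db  65 8e 35 a8 e8 cf b9 53  |...]+...e
00000050  36 0f b6 a9 62 1c 8d 80  9e a8 2e 65 9f 54 5e aa  |6...b....
00000060  3e 30 32 b6 60 70 09 0d  0d 0d 0d 0d 0d 4b f2 59  |>02.`p...
00000070  d2 ed ed ed ed 1a a3 52  b9 7d 8f 8f 8f           |.......R.
                                                                      
                                                                      
                                                                      
                                                                      
                                                                      


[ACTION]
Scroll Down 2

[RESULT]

00000020  75 75 75 75 46 87 c9 74  40 76 2e 27 a9 a9 a9 a9  |uuuuF..t@
00000030  a9 a9 40 df df df df df  df 80 3c dd c8 bb 03 08  |..@......
00000040  08 08 a7 5d 2b 97 90 db  65 8e 35 a8 e8 cf b9 53  |...]+...e
00000050  36 0f b6 a9 62 1c 8d 80  9e a8 2e 65 9f 54 5e aa  |6...b....
00000060  3e 30 32 b6 60 70 09 0d  0d 0d 0d 0d 0d 4b f2 59  |>02.`p...
00000070  d2 ed ed ed ed 1a a3 52  b9 7d 8f 8f 8f           |.......R.
                                                                      
                                                                      
                                                                      
                                                                      
                                                                      
                                                                      
                                                                      


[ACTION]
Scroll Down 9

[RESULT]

00000070  d2 ed ed ed ed 1a a3 52  b9 7d 8f 8f 8f           |.......R.
                                                                      
                                                                      
                                                                      
                                                                      
                                                                      
                                                                      
                                                                      
                                                                      
                                                                      
                                                                      
                                                                      
                                                                      


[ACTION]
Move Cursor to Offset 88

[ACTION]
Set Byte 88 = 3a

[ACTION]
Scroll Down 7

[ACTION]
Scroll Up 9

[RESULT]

00000000  25 50 44 46 2d 31 2e 0c  dd 9c 68 f5 34 4b 20 f4  |%PDF-1...
00000010  87 13 51 77 9e a2 fc d5  7e 6a 5a e6 24 96 75 75  |..Qw....~
00000020  75 75 75 75 46 87 c9 74  40 76 2e 27 a9 a9 a9 a9  |uuuuF..t@
00000030  a9 a9 40 df df df df df  df 80 3c dd c8 bb 03 08  |..@......
00000040  08 08 a7 5d 2b 97 90 db  65 8e 35 a8 e8 cf b9 53  |...]+...e
00000050  36 0f b6 a9 62 1c 8d 80  3A a8 2e 65 9f 54 5e aa  |6...b...:
00000060  3e 30 32 b6 60 70 09 0d  0d 0d 0d 0d 0d 4b f2 59  |>02.`p...
00000070  d2 ed ed ed ed 1a a3 52  b9 7d 8f 8f 8f           |.......R.
                                                                      
                                                                      
                                                                      
                                                                      
                                                                      
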